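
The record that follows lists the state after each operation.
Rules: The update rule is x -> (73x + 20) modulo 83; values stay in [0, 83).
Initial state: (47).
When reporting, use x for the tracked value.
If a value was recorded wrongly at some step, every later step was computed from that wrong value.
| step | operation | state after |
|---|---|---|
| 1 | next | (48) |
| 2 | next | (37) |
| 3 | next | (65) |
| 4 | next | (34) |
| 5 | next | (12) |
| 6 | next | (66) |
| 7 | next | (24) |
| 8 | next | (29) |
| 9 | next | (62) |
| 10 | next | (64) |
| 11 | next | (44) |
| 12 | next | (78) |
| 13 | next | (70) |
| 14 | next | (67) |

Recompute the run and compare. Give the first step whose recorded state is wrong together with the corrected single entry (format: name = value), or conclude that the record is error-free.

step 2, x = 38

step 1: x = (73*47 + 20) mod 83 = 48 -> no discrepancy
step 2: x = (73*48 + 20) mod 83 = 38 -> a discrepancy with the record
Conclusion: step 2 carries the first error; the entry should be x = 38.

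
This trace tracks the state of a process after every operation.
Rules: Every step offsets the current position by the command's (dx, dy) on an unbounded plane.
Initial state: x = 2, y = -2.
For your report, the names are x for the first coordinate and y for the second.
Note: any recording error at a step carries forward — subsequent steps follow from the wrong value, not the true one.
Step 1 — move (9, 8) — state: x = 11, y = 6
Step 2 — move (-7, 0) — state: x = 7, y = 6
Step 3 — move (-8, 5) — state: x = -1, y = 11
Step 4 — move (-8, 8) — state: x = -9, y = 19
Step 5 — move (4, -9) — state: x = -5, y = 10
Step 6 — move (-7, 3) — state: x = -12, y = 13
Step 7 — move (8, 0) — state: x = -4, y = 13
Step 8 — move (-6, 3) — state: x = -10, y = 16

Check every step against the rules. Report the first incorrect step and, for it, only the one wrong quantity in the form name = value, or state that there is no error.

step 2, x = 4

Recomputing the run from the initial state:
step 1: x = 11, y = 6
step 2: x = 4, y = 6
step 3: x = -4, y = 11
step 4: x = -12, y = 19
step 5: x = -8, y = 10
step 6: x = -15, y = 13
step 7: x = -7, y = 13
step 8: x = -13, y = 16
The first disagreement with the trace is at step 2, where the value should be x = 4.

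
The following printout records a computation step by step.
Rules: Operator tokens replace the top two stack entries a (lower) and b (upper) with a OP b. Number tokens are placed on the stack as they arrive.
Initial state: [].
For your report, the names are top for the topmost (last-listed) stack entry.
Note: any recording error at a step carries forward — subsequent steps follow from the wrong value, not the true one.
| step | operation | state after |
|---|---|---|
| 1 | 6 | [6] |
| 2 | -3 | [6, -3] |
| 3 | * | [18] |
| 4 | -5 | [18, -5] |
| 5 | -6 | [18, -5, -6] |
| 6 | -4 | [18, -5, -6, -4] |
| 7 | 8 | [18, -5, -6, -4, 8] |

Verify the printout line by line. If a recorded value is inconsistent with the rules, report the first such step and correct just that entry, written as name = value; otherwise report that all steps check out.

step 3, top = -18

1. push 6: top = 6 (agrees with the printout)
2. push -3: top = -3 (confirmed correct)
3. 6 * -3 = -18 (a discrepancy with the printout)
The earliest wrong entry is at step 3: it should read top = -18.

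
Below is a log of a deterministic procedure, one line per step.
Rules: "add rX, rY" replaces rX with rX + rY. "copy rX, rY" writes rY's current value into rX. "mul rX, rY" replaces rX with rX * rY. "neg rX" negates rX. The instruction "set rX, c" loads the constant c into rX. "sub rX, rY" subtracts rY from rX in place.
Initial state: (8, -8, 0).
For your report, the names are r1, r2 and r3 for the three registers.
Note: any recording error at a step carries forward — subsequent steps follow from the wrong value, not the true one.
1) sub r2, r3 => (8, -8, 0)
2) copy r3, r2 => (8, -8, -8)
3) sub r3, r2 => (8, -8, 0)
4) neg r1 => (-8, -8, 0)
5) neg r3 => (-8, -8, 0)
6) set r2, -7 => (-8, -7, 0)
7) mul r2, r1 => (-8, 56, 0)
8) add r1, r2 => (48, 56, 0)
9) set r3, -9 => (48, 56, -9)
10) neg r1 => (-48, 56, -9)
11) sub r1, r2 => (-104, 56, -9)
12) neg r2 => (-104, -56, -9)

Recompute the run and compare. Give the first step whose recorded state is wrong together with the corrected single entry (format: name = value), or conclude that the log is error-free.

1. r2 = -8 - 0 = -8 (exactly as logged)
2. r3 = -8 (no discrepancy)
3. r3 = -8 - -8 = 0 (checks out)
4. r1 = -(8) = -8 (in agreement)
5. r3 = -(0) = 0 (agrees with the log)
6. r2 = -7 (matches)
7. r2 = -7 * -8 = 56 (confirmed correct)
8. r1 = -8 + 56 = 48 (checks out)
9. r3 = -9 (in agreement)
10. r1 = -(48) = -48 (matches)
11. r1 = -48 - 56 = -104 (agrees with the log)
12. r2 = -(56) = -56 (consistent with the log)
No step deviates from the rules.

no error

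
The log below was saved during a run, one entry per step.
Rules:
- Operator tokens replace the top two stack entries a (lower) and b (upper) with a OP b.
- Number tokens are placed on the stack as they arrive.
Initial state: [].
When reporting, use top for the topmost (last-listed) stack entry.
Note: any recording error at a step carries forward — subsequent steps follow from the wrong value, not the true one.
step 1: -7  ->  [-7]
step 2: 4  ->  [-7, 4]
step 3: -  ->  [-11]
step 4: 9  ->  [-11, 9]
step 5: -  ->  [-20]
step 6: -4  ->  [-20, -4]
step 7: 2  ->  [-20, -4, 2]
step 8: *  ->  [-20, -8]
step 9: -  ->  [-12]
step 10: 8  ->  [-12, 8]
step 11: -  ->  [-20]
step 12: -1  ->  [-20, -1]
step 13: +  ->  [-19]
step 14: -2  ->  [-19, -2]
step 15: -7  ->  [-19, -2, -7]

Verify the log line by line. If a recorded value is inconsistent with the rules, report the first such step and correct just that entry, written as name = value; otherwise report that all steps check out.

step 13, top = -21

1. push -7: top = -7 (agrees with the log)
2. push 4: top = 4 (checks out)
3. -7 - 4 = -11 (confirmed correct)
4. push 9: top = 9 (matches)
5. -11 - 9 = -20 (consistent with the log)
6. push -4: top = -4 (no discrepancy)
7. push 2: top = 2 (confirmed correct)
8. -4 * 2 = -8 (same as recorded)
9. -20 - -8 = -12 (checks out)
10. push 8: top = 8 (exactly as logged)
11. -12 - 8 = -20 (no discrepancy)
12. push -1: top = -1 (verified)
13. -20 + -1 = -21 (a discrepancy with the log)
First incorrect step: 13; the correct value is top = -21.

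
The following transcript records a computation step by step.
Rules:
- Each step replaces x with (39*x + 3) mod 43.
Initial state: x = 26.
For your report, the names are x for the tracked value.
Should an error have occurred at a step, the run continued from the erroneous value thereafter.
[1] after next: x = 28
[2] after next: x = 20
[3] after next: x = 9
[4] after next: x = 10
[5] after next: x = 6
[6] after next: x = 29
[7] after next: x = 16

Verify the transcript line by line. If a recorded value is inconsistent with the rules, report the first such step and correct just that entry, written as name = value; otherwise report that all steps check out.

step 6, x = 22

step 1: x = (39*26 + 3) mod 43 = 28 -> checks out
step 2: x = (39*28 + 3) mod 43 = 20 -> no discrepancy
step 3: x = (39*20 + 3) mod 43 = 9 -> matches
step 4: x = (39*9 + 3) mod 43 = 10 -> same as recorded
step 5: x = (39*10 + 3) mod 43 = 6 -> checks out
step 6: x = (39*6 + 3) mod 43 = 22 -> a discrepancy with the transcript
First incorrect step: 6; the correct value is x = 22.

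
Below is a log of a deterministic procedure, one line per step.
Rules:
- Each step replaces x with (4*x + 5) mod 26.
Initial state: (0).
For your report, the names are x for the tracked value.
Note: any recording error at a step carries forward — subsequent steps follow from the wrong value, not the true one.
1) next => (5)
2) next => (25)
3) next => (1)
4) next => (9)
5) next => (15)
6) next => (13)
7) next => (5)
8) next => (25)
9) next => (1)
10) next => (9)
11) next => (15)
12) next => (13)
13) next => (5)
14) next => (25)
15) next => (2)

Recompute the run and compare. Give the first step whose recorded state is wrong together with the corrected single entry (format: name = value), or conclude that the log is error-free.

step 15, x = 1

Step 1: x = (4*0 + 5) mod 26 = 5 — verified.
Step 2: x = (4*5 + 5) mod 26 = 25 — in agreement.
Step 3: x = (4*25 + 5) mod 26 = 1 — exactly as logged.
Step 4: x = (4*1 + 5) mod 26 = 9 — consistent with the log.
Step 5: x = (4*9 + 5) mod 26 = 15 — confirmed correct.
Step 6: x = (4*15 + 5) mod 26 = 13 — same as recorded.
Step 7: x = (4*13 + 5) mod 26 = 5 — no discrepancy.
Step 8: x = (4*5 + 5) mod 26 = 25 — exactly as logged.
Step 9: x = (4*25 + 5) mod 26 = 1 — confirmed correct.
Step 10: x = (4*1 + 5) mod 26 = 9 — exactly as logged.
Step 11: x = (4*9 + 5) mod 26 = 15 — agrees with the log.
Step 12: x = (4*15 + 5) mod 26 = 13 — matches.
Step 13: x = (4*13 + 5) mod 26 = 5 — agrees with the log.
Step 14: x = (4*5 + 5) mod 26 = 25 — agrees with the log.
Step 15: x = (4*25 + 5) mod 26 = 1 — the log has a different value.
The audit stops at step 15: the recorded entry is wrong and should be x = 1.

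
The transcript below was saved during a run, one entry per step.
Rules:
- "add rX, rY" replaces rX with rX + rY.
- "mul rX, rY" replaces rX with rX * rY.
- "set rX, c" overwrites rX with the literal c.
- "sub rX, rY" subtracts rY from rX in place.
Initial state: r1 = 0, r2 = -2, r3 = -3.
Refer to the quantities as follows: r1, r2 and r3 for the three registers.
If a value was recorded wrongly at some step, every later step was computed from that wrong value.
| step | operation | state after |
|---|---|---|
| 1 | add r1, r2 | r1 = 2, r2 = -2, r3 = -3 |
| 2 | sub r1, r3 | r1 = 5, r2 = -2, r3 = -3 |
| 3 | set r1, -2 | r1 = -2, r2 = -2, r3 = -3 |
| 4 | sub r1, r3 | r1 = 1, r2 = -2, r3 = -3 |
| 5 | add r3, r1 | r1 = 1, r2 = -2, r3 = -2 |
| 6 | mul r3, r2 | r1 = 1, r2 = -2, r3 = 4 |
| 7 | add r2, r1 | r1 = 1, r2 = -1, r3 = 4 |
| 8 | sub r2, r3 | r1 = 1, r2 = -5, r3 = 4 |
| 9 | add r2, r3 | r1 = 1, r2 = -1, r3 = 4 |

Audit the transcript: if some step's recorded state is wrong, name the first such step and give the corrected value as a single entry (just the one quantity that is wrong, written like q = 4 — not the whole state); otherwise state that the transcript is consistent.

step 1, r1 = -2

Recomputing the run from the initial state:
step 1: r1 = -2, r2 = -2, r3 = -3
step 2: r1 = 1, r2 = -2, r3 = -3
step 3: r1 = -2, r2 = -2, r3 = -3
step 4: r1 = 1, r2 = -2, r3 = -3
step 5: r1 = 1, r2 = -2, r3 = -2
step 6: r1 = 1, r2 = -2, r3 = 4
step 7: r1 = 1, r2 = -1, r3 = 4
step 8: r1 = 1, r2 = -5, r3 = 4
step 9: r1 = 1, r2 = -1, r3 = 4
The first disagreement with the transcript is at step 1, where the value should be r1 = -2.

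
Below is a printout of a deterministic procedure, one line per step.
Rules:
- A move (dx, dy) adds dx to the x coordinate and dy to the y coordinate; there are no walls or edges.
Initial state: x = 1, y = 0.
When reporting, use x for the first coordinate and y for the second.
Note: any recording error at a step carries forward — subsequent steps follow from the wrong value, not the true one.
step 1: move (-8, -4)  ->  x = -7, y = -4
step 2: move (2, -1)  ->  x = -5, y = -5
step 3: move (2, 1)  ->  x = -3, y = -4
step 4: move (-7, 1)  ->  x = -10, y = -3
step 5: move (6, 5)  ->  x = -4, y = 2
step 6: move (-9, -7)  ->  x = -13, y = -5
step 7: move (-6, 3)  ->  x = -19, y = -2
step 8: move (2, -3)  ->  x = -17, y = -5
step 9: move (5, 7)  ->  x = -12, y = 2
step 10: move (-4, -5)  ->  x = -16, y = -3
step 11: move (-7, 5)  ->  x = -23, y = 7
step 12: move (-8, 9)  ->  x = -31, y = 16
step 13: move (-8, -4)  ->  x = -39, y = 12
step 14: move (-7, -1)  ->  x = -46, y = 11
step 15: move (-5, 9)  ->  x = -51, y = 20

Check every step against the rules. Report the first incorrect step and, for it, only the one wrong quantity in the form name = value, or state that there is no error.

step 11, y = 2

Recomputing the run from the initial state:
step 1: x = -7, y = -4
step 2: x = -5, y = -5
step 3: x = -3, y = -4
step 4: x = -10, y = -3
step 5: x = -4, y = 2
step 6: x = -13, y = -5
step 7: x = -19, y = -2
step 8: x = -17, y = -5
step 9: x = -12, y = 2
step 10: x = -16, y = -3
step 11: x = -23, y = 2
step 12: x = -31, y = 11
step 13: x = -39, y = 7
step 14: x = -46, y = 6
step 15: x = -51, y = 15
The first disagreement with the printout is at step 11, where the value should be y = 2.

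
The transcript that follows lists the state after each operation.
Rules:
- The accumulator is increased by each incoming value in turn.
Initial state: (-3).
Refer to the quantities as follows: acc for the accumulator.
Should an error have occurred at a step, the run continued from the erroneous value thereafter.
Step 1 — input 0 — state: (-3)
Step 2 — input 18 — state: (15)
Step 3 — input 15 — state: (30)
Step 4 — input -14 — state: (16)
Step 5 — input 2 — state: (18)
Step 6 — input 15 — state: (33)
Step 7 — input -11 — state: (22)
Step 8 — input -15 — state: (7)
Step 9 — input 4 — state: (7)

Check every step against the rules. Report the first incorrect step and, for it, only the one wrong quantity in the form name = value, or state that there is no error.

step 9, acc = 11

Step 1: acc = -3 + 0 = -3 — consistent with the transcript.
Step 2: acc = -3 + 18 = 15 — no discrepancy.
Step 3: acc = 15 + 15 = 30 — agrees with the transcript.
Step 4: acc = 30 + -14 = 16 — same as recorded.
Step 5: acc = 16 + 2 = 18 — matches.
Step 6: acc = 18 + 15 = 33 — matches.
Step 7: acc = 33 + -11 = 22 — consistent with the transcript.
Step 8: acc = 22 + -15 = 7 — in agreement.
Step 9: acc = 7 + 4 = 11 — the recorded entry deviates here.
So the first discrepancy is step 9, where the right value is acc = 11.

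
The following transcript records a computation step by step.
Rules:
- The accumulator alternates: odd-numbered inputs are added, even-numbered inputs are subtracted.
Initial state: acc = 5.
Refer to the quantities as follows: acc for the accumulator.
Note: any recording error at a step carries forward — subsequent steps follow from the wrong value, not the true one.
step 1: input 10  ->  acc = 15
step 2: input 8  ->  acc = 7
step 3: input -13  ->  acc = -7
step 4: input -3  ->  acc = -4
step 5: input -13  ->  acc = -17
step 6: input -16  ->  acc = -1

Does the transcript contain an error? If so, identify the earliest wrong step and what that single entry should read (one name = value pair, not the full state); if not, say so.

step 3, acc = -6

1. acc = 5 + 10 = 15 (confirmed correct)
2. acc = 15 - 8 = 7 (same as recorded)
3. acc = 7 + -13 = -6 (the transcript disagrees here)
Step 3 is the first one off; corrected, acc = -6.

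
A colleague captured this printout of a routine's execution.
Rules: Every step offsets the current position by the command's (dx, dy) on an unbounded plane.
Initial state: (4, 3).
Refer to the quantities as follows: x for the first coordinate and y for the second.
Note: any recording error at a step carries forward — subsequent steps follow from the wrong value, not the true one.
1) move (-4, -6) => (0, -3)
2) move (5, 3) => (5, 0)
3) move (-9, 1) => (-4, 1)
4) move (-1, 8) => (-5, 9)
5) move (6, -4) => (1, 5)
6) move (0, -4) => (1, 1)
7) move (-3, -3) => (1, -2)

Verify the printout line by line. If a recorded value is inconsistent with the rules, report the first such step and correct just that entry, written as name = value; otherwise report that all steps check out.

step 7, x = -2

step 1: x = 4 + (-4) = 0, y = 3 + (-6) = -3 -> same as recorded
step 2: x = 0 + (5) = 5, y = -3 + (3) = 0 -> matches
step 3: x = 5 + (-9) = -4, y = 0 + (1) = 1 -> no discrepancy
step 4: x = -4 + (-1) = -5, y = 1 + (8) = 9 -> in agreement
step 5: x = -5 + (6) = 1, y = 9 + (-4) = 5 -> same as recorded
step 6: x = 1 + (0) = 1, y = 5 + (-4) = 1 -> exactly as logged
step 7: x = 1 + (-3) = -2, y = 1 + (-3) = -2 -> the printout has a different value
The audit stops at step 7: the recorded entry is wrong and should be x = -2.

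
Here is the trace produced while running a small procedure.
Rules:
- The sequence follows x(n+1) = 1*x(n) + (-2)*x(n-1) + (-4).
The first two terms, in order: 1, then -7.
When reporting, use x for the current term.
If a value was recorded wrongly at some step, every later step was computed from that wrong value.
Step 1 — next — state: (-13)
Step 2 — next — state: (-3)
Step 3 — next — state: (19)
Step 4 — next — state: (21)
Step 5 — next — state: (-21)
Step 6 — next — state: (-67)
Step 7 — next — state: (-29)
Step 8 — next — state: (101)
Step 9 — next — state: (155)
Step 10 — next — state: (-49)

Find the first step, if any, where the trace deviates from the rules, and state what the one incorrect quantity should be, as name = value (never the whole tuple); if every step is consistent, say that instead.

step 10, x = -51

1. x = 1*(-7) + (-2)*(1) + (-4) = -13 (confirmed correct)
2. x = 1*(-13) + (-2)*(-7) + (-4) = -3 (exactly as logged)
3. x = 1*(-3) + (-2)*(-13) + (-4) = 19 (no discrepancy)
4. x = 1*(19) + (-2)*(-3) + (-4) = 21 (exactly as logged)
5. x = 1*(21) + (-2)*(19) + (-4) = -21 (matches)
6. x = 1*(-21) + (-2)*(21) + (-4) = -67 (consistent with the trace)
7. x = 1*(-67) + (-2)*(-21) + (-4) = -29 (verified)
8. x = 1*(-29) + (-2)*(-67) + (-4) = 101 (exactly as logged)
9. x = 1*(101) + (-2)*(-29) + (-4) = 155 (checks out)
10. x = 1*(155) + (-2)*(101) + (-4) = -51 (the trace has a different value)
That makes step 10 the first incorrect line — x = -51 is what it should show.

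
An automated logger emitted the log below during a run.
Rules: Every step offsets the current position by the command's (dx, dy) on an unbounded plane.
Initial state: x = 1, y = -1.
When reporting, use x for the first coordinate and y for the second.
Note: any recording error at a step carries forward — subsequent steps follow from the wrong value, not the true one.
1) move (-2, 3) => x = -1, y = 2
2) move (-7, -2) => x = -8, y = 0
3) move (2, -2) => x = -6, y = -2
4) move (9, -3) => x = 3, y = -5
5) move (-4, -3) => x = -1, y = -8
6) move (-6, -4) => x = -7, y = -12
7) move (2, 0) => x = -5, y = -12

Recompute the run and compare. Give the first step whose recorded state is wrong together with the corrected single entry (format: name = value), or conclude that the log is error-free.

no error

Recomputing the run from the initial state:
step 1: x = -1, y = 2
step 2: x = -8, y = 0
step 3: x = -6, y = -2
step 4: x = 3, y = -5
step 5: x = -1, y = -8
step 6: x = -7, y = -12
step 7: x = -5, y = -12
This matches the log at every step.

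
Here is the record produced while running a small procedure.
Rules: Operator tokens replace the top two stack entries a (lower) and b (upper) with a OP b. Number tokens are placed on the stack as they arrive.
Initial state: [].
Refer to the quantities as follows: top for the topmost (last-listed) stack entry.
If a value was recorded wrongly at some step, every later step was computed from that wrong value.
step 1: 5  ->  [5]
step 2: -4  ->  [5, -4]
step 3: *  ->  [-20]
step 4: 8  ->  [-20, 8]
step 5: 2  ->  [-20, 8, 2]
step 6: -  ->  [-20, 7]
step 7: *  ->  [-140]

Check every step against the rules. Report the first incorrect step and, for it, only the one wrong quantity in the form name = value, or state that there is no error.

step 6, top = 6

Recomputing the run from the initial state:
step 1: [5]
step 2: [5, -4]
step 3: [-20]
step 4: [-20, 8]
step 5: [-20, 8, 2]
step 6: [-20, 6]
step 7: [-120]
The first disagreement with the record is at step 6, where the value should be top = 6.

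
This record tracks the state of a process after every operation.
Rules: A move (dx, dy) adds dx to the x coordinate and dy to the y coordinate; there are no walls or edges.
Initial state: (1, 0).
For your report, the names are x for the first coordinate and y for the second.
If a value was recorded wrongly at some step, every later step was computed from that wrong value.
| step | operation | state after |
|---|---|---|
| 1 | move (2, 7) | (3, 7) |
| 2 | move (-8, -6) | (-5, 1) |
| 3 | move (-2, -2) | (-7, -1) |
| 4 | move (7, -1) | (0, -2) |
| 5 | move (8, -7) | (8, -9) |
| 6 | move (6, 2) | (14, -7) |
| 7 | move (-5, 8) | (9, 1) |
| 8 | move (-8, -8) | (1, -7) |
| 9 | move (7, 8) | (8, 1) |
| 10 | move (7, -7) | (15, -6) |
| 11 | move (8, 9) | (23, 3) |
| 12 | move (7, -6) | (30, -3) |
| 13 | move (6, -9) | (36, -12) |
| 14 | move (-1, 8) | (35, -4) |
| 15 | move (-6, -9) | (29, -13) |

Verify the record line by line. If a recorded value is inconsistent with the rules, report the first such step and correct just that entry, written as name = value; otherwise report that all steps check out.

no error

Step 1: x = 1 + (2) = 3, y = 0 + (7) = 7 — in agreement.
Step 2: x = 3 + (-8) = -5, y = 7 + (-6) = 1 — verified.
Step 3: x = -5 + (-2) = -7, y = 1 + (-2) = -1 — in agreement.
Step 4: x = -7 + (7) = 0, y = -1 + (-1) = -2 — consistent with the record.
Step 5: x = 0 + (8) = 8, y = -2 + (-7) = -9 — agrees with the record.
Step 6: x = 8 + (6) = 14, y = -9 + (2) = -7 — consistent with the record.
Step 7: x = 14 + (-5) = 9, y = -7 + (8) = 1 — confirmed correct.
Step 8: x = 9 + (-8) = 1, y = 1 + (-8) = -7 — consistent with the record.
Step 9: x = 1 + (7) = 8, y = -7 + (8) = 1 — consistent with the record.
Step 10: x = 8 + (7) = 15, y = 1 + (-7) = -6 — exactly as logged.
Step 11: x = 15 + (8) = 23, y = -6 + (9) = 3 — no discrepancy.
Step 12: x = 23 + (7) = 30, y = 3 + (-6) = -3 — agrees with the record.
Step 13: x = 30 + (6) = 36, y = -3 + (-9) = -12 — consistent with the record.
Step 14: x = 36 + (-1) = 35, y = -12 + (8) = -4 — exactly as logged.
Step 15: x = 35 + (-6) = 29, y = -4 + (-9) = -13 — checks out.
Every step is consistent.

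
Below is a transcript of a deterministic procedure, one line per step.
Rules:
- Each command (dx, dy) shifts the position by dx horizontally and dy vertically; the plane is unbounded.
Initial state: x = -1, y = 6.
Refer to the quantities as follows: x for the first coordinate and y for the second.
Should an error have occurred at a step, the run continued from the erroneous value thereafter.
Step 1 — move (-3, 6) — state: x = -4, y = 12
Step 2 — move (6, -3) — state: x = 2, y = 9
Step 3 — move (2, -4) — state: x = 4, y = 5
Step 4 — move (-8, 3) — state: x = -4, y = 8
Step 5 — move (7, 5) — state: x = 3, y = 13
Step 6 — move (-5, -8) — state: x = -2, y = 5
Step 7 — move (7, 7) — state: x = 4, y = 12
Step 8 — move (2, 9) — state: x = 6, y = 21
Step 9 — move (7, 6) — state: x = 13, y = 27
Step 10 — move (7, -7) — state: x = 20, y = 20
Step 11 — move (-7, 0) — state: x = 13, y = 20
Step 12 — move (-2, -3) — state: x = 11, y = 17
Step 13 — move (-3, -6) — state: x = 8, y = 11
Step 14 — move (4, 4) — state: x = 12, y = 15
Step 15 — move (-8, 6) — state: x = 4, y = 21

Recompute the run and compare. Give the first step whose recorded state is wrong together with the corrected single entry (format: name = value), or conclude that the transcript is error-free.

step 7, x = 5

1. x = -1 + (-3) = -4, y = 6 + (6) = 12 (consistent with the transcript)
2. x = -4 + (6) = 2, y = 12 + (-3) = 9 (confirmed correct)
3. x = 2 + (2) = 4, y = 9 + (-4) = 5 (no discrepancy)
4. x = 4 + (-8) = -4, y = 5 + (3) = 8 (checks out)
5. x = -4 + (7) = 3, y = 8 + (5) = 13 (same as recorded)
6. x = 3 + (-5) = -2, y = 13 + (-8) = 5 (no discrepancy)
7. x = -2 + (7) = 5, y = 5 + (7) = 12 (the transcript disagrees here)
The earliest wrong entry is at step 7: it should read x = 5.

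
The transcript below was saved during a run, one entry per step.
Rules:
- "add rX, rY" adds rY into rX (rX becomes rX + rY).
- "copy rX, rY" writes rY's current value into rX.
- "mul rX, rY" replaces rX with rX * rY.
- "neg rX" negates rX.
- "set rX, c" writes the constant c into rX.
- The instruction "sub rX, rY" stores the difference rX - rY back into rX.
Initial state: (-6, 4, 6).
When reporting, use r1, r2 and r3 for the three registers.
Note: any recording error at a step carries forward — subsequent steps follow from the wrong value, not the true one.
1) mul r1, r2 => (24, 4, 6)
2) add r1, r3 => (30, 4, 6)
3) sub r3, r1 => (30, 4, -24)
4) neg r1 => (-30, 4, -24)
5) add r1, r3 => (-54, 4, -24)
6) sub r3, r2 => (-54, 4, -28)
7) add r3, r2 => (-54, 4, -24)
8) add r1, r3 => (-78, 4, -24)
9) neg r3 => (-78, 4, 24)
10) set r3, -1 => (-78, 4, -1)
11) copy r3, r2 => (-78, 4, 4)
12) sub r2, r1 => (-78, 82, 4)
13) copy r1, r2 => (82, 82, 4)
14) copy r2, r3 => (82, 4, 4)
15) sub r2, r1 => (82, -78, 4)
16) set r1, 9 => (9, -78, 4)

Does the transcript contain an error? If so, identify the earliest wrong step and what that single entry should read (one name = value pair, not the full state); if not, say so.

step 1, r1 = -24

Step 1: r1 = -6 * 4 = -24 — this is not what the transcript shows.
So the first discrepancy is step 1, where the right value is r1 = -24.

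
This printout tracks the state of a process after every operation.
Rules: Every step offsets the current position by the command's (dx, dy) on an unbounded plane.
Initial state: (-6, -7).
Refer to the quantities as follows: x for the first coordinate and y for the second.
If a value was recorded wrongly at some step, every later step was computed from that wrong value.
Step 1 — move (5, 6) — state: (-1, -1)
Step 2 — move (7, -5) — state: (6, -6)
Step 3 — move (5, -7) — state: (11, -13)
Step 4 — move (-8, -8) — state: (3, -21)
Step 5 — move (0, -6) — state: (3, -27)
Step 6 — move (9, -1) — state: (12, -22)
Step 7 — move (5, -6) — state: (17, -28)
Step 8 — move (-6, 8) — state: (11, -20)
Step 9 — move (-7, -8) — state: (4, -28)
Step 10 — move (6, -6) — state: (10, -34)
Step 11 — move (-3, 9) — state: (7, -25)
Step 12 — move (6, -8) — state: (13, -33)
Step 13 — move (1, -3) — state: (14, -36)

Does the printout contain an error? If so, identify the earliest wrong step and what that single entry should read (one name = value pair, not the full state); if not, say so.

step 6, y = -28

1. x = -6 + (5) = -1, y = -7 + (6) = -1 (checks out)
2. x = -1 + (7) = 6, y = -1 + (-5) = -6 (no discrepancy)
3. x = 6 + (5) = 11, y = -6 + (-7) = -13 (matches)
4. x = 11 + (-8) = 3, y = -13 + (-8) = -21 (confirmed correct)
5. x = 3 + (0) = 3, y = -21 + (-6) = -27 (consistent with the printout)
6. x = 3 + (9) = 12, y = -27 + (-1) = -28 (the recorded entry deviates here)
First deviation found at step 6; the corrected entry is y = -28.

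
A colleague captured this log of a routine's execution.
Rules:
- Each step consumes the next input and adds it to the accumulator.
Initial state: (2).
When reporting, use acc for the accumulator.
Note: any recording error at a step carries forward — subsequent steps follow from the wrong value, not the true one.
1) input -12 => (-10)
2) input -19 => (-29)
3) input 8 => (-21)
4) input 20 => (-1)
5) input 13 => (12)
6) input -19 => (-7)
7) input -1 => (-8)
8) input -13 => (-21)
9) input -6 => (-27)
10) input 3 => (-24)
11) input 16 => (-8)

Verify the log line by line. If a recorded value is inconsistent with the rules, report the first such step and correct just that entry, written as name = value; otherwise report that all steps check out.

no error

Recomputing the run from the initial state:
step 1: acc = -10
step 2: acc = -29
step 3: acc = -21
step 4: acc = -1
step 5: acc = 12
step 6: acc = -7
step 7: acc = -8
step 8: acc = -21
step 9: acc = -27
step 10: acc = -24
step 11: acc = -8
This matches the log at every step.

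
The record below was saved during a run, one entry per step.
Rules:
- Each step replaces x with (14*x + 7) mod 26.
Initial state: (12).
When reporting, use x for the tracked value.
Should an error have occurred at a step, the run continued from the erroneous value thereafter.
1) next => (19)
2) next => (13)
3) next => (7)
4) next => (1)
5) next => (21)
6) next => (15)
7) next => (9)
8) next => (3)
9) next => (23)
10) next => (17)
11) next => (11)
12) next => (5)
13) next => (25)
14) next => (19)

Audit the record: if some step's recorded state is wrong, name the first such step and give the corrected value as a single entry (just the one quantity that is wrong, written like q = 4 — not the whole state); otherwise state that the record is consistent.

Recomputing the run from the initial state:
step 1: x = 19
step 2: x = 13
step 3: x = 7
step 4: x = 1
step 5: x = 21
step 6: x = 15
step 7: x = 9
step 8: x = 3
step 9: x = 23
step 10: x = 17
step 11: x = 11
step 12: x = 5
step 13: x = 25
step 14: x = 19
This matches the record at every step.

no error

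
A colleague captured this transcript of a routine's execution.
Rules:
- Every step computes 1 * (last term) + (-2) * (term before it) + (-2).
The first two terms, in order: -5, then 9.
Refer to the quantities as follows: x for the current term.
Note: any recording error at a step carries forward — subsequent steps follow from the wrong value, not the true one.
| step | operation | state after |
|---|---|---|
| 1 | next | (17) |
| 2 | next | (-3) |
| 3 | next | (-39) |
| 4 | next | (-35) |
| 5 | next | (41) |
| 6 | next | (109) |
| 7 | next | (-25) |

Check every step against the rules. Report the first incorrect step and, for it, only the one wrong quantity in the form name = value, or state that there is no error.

Recomputing the run from the initial state:
step 1: x = 17
step 2: x = -3
step 3: x = -39
step 4: x = -35
step 5: x = 41
step 6: x = 109
step 7: x = 25
The first disagreement with the transcript is at step 7, where the value should be x = 25.

step 7, x = 25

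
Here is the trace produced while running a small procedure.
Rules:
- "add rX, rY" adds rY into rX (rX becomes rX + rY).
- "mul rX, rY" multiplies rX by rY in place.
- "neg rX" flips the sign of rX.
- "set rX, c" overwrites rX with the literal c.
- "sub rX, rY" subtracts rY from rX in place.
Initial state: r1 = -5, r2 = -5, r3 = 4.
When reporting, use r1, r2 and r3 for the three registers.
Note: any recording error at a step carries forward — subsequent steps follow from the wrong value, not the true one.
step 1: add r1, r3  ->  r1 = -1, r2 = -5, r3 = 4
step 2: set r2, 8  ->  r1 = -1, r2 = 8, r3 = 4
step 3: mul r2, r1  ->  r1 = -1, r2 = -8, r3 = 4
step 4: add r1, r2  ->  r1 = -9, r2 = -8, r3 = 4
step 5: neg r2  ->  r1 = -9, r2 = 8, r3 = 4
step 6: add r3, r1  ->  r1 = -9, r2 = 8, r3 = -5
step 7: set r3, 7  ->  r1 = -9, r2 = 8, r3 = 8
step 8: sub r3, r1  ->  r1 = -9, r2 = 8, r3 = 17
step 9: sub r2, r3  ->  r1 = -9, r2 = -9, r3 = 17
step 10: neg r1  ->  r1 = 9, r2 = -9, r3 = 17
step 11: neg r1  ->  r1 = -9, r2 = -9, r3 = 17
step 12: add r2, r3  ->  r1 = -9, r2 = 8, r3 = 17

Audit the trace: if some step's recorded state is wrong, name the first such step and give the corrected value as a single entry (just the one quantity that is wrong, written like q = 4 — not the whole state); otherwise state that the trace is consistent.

Step 1: r1 = -5 + 4 = -1 — matches.
Step 2: r2 = 8 — matches.
Step 3: r2 = 8 * -1 = -8 — consistent with the trace.
Step 4: r1 = -1 + -8 = -9 — checks out.
Step 5: r2 = -(-8) = 8 — same as recorded.
Step 6: r3 = 4 + -9 = -5 — agrees with the trace.
Step 7: r3 = 7 — the entry is off here.
First deviation found at step 7; the corrected entry is r3 = 7.

step 7, r3 = 7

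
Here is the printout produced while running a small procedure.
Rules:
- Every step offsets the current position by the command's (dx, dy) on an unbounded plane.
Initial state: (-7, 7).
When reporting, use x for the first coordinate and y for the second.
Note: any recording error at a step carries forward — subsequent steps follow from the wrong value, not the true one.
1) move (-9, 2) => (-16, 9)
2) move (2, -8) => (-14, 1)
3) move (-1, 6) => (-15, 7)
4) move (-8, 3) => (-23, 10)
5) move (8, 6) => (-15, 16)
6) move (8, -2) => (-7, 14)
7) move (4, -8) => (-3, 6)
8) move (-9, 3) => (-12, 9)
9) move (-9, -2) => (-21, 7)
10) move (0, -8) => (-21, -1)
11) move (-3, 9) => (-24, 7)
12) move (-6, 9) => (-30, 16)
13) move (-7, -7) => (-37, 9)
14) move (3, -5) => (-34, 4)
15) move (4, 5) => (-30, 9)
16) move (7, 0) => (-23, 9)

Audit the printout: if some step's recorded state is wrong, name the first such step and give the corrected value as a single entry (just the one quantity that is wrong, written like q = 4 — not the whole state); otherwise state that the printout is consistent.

1. x = -7 + (-9) = -16, y = 7 + (2) = 9 (same as recorded)
2. x = -16 + (2) = -14, y = 9 + (-8) = 1 (confirmed correct)
3. x = -14 + (-1) = -15, y = 1 + (6) = 7 (matches)
4. x = -15 + (-8) = -23, y = 7 + (3) = 10 (exactly as logged)
5. x = -23 + (8) = -15, y = 10 + (6) = 16 (checks out)
6. x = -15 + (8) = -7, y = 16 + (-2) = 14 (matches)
7. x = -7 + (4) = -3, y = 14 + (-8) = 6 (checks out)
8. x = -3 + (-9) = -12, y = 6 + (3) = 9 (consistent with the printout)
9. x = -12 + (-9) = -21, y = 9 + (-2) = 7 (agrees with the printout)
10. x = -21 + (0) = -21, y = 7 + (-8) = -1 (exactly as logged)
11. x = -21 + (-3) = -24, y = -1 + (9) = 8 (not what was recorded)
That makes step 11 the first incorrect line — y = 8 is what it should show.

step 11, y = 8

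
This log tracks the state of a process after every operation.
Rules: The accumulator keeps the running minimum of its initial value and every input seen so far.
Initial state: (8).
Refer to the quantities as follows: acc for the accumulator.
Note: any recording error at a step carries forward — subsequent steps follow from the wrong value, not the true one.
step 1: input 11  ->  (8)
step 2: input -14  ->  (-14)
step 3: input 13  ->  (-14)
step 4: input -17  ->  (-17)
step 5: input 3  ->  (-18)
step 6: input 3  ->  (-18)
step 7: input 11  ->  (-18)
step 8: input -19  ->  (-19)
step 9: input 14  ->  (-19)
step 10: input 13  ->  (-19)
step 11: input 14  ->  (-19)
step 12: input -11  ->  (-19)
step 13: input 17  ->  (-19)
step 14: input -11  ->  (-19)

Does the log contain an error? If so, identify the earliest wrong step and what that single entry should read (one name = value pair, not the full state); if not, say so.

step 5, acc = -17

step 1: acc = min(8, 11) = 8 -> verified
step 2: acc = min(8, -14) = -14 -> no discrepancy
step 3: acc = min(-14, 13) = -14 -> no discrepancy
step 4: acc = min(-14, -17) = -17 -> matches
step 5: acc = min(-17, 3) = -17 -> not what was recorded
That makes step 5 the first incorrect line — acc = -17 is what it should show.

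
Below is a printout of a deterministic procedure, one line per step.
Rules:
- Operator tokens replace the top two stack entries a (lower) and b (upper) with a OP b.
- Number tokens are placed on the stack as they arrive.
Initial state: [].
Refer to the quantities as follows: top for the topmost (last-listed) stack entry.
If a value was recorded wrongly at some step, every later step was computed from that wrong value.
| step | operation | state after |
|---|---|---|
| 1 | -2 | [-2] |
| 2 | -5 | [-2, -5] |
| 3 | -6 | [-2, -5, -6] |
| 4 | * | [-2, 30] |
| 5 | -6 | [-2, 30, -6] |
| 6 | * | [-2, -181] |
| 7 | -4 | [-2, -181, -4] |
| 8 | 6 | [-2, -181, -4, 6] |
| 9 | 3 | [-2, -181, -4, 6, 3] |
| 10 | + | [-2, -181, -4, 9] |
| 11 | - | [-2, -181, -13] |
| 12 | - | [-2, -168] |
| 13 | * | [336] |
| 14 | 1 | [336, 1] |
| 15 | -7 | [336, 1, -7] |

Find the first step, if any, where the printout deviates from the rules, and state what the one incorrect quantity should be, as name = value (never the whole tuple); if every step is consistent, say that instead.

Recomputing the run from the initial state:
step 1: [-2]
step 2: [-2, -5]
step 3: [-2, -5, -6]
step 4: [-2, 30]
step 5: [-2, 30, -6]
step 6: [-2, -180]
step 7: [-2, -180, -4]
step 8: [-2, -180, -4, 6]
step 9: [-2, -180, -4, 6, 3]
step 10: [-2, -180, -4, 9]
step 11: [-2, -180, -13]
step 12: [-2, -167]
step 13: [334]
step 14: [334, 1]
step 15: [334, 1, -7]
The first disagreement with the printout is at step 6, where the value should be top = -180.

step 6, top = -180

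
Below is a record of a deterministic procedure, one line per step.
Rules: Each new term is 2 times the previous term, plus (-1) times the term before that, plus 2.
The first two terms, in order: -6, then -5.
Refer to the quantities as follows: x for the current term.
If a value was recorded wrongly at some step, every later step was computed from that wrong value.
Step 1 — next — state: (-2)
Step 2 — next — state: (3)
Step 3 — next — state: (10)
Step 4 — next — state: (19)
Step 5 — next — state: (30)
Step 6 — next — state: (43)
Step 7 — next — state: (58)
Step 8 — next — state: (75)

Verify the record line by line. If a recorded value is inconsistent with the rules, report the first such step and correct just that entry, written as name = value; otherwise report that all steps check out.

1. x = 2*(-5) + (-1)*(-6) + (2) = -2 (confirmed correct)
2. x = 2*(-2) + (-1)*(-5) + (2) = 3 (confirmed correct)
3. x = 2*(3) + (-1)*(-2) + (2) = 10 (no discrepancy)
4. x = 2*(10) + (-1)*(3) + (2) = 19 (exactly as logged)
5. x = 2*(19) + (-1)*(10) + (2) = 30 (exactly as logged)
6. x = 2*(30) + (-1)*(19) + (2) = 43 (verified)
7. x = 2*(43) + (-1)*(30) + (2) = 58 (no discrepancy)
8. x = 2*(58) + (-1)*(43) + (2) = 75 (verified)
The whole run recomputes cleanly — no discrepancies.

no error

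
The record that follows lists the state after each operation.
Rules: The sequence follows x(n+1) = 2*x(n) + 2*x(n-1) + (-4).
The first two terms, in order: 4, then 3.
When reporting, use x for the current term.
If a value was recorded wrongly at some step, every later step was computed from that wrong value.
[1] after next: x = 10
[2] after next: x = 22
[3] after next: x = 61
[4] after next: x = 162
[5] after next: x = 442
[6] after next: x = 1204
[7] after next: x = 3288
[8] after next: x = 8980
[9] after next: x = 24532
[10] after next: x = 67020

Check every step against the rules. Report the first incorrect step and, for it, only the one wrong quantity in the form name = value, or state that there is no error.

1. x = 2*(3) + (2)*(4) + (-4) = 10 (matches)
2. x = 2*(10) + (2)*(3) + (-4) = 22 (checks out)
3. x = 2*(22) + (2)*(10) + (-4) = 60 (not what was recorded)
The audit stops at step 3: the recorded entry is wrong and should be x = 60.

step 3, x = 60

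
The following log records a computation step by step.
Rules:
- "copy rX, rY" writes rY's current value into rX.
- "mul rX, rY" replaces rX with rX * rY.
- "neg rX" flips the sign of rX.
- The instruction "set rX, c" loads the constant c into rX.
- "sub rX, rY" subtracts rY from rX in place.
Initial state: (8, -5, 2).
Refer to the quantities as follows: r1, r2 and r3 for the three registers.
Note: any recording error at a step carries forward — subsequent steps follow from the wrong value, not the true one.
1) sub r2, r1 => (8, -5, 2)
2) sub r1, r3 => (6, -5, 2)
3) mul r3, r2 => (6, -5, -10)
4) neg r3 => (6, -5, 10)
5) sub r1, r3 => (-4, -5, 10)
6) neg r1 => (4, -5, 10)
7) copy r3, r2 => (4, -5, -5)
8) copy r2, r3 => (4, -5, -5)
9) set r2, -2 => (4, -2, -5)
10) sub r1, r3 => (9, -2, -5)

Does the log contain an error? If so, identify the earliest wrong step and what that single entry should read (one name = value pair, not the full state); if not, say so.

step 1, r2 = -13

Recomputing the run from the initial state:
step 1: r1 = 8, r2 = -13, r3 = 2
step 2: r1 = 6, r2 = -13, r3 = 2
step 3: r1 = 6, r2 = -13, r3 = -26
step 4: r1 = 6, r2 = -13, r3 = 26
step 5: r1 = -20, r2 = -13, r3 = 26
step 6: r1 = 20, r2 = -13, r3 = 26
step 7: r1 = 20, r2 = -13, r3 = -13
step 8: r1 = 20, r2 = -13, r3 = -13
step 9: r1 = 20, r2 = -2, r3 = -13
step 10: r1 = 33, r2 = -2, r3 = -13
The first disagreement with the log is at step 1, where the value should be r2 = -13.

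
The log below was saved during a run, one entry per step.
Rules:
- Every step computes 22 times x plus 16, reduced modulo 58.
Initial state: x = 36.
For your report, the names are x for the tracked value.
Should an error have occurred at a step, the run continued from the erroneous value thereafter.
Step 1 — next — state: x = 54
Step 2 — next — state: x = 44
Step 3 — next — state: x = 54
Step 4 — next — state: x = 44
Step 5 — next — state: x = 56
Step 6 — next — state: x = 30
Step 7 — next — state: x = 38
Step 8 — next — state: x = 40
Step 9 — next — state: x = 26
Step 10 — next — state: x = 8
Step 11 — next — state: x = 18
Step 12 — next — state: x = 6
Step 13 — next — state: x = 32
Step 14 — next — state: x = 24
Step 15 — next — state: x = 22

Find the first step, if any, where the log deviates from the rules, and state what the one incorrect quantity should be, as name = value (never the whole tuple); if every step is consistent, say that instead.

step 3, x = 56

1. x = (22*36 + 16) mod 58 = 54 (verified)
2. x = (22*54 + 16) mod 58 = 44 (confirmed correct)
3. x = (22*44 + 16) mod 58 = 56 (the entry is off here)
Conclusion: step 3 carries the first error; the entry should be x = 56.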